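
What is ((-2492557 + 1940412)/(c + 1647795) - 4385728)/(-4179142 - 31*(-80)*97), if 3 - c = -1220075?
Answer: 12577711468689/11295352976086 ≈ 1.1135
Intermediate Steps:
c = 1220078 (c = 3 - 1*(-1220075) = 3 + 1220075 = 1220078)
((-2492557 + 1940412)/(c + 1647795) - 4385728)/(-4179142 - 31*(-80)*97) = ((-2492557 + 1940412)/(1220078 + 1647795) - 4385728)/(-4179142 - 31*(-80)*97) = (-552145/2867873 - 4385728)/(-4179142 + 2480*97) = (-552145*1/2867873 - 4385728)/(-4179142 + 240560) = (-552145/2867873 - 4385728)/(-3938582) = -12577711468689/2867873*(-1/3938582) = 12577711468689/11295352976086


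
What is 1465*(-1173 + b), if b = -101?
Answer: -1866410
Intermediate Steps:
1465*(-1173 + b) = 1465*(-1173 - 101) = 1465*(-1274) = -1866410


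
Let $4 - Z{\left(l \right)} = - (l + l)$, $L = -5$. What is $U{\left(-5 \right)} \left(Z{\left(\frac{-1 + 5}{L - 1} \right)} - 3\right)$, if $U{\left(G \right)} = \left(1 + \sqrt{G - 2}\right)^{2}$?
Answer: $2 - \frac{2 i \sqrt{7}}{3} \approx 2.0 - 1.7638 i$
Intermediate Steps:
$Z{\left(l \right)} = 4 + 2 l$ ($Z{\left(l \right)} = 4 - - (l + l) = 4 - - 2 l = 4 + 2 l$)
$U{\left(G \right)} = \left(1 + \sqrt{-2 + G}\right)^{2}$
$U{\left(-5 \right)} \left(Z{\left(\frac{-1 + 5}{L - 1} \right)} - 3\right) = \left(1 + \sqrt{-2 - 5}\right)^{2} \left(\left(4 + 2 \frac{-1 + 5}{-5 - 1}\right) - 3\right) = \left(1 + \sqrt{-7}\right)^{2} \left(\left(4 + 2 \frac{4}{-6}\right) - 3\right) = \left(1 + i \sqrt{7}\right)^{2} \left(\left(4 + 2 \cdot 4 \left(- \frac{1}{6}\right)\right) - 3\right) = \left(1 + i \sqrt{7}\right)^{2} \left(\left(4 + 2 \left(- \frac{2}{3}\right)\right) - 3\right) = \left(1 + i \sqrt{7}\right)^{2} \left(\left(4 - \frac{4}{3}\right) - 3\right) = \left(1 + i \sqrt{7}\right)^{2} \left(\frac{8}{3} - 3\right) = \left(1 + i \sqrt{7}\right)^{2} \left(- \frac{1}{3}\right) = - \frac{\left(1 + i \sqrt{7}\right)^{2}}{3}$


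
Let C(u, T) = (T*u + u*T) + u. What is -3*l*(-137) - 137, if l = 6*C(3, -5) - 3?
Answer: -67952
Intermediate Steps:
C(u, T) = u + 2*T*u (C(u, T) = (T*u + T*u) + u = 2*T*u + u = u + 2*T*u)
l = -165 (l = 6*(3*(1 + 2*(-5))) - 3 = 6*(3*(1 - 10)) - 3 = 6*(3*(-9)) - 3 = 6*(-27) - 3 = -162 - 3 = -165)
-3*l*(-137) - 137 = -3*(-165)*(-137) - 137 = 495*(-137) - 137 = -67815 - 137 = -67952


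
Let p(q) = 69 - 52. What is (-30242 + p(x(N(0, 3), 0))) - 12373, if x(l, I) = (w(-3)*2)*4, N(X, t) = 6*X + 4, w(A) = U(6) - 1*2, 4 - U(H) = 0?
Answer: -42598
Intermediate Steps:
U(H) = 4 (U(H) = 4 - 1*0 = 4 + 0 = 4)
w(A) = 2 (w(A) = 4 - 1*2 = 4 - 2 = 2)
N(X, t) = 4 + 6*X
x(l, I) = 16 (x(l, I) = (2*2)*4 = 4*4 = 16)
p(q) = 17
(-30242 + p(x(N(0, 3), 0))) - 12373 = (-30242 + 17) - 12373 = -30225 - 12373 = -42598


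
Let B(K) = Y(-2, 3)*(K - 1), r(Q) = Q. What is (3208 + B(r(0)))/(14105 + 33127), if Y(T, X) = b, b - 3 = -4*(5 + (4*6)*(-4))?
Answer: 947/15744 ≈ 0.060150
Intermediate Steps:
b = 367 (b = 3 - 4*(5 + (4*6)*(-4)) = 3 - 4*(5 + 24*(-4)) = 3 - 4*(5 - 96) = 3 - 4*(-91) = 3 + 364 = 367)
Y(T, X) = 367
B(K) = -367 + 367*K (B(K) = 367*(K - 1) = 367*(-1 + K) = -367 + 367*K)
(3208 + B(r(0)))/(14105 + 33127) = (3208 + (-367 + 367*0))/(14105 + 33127) = (3208 + (-367 + 0))/47232 = (3208 - 367)*(1/47232) = 2841*(1/47232) = 947/15744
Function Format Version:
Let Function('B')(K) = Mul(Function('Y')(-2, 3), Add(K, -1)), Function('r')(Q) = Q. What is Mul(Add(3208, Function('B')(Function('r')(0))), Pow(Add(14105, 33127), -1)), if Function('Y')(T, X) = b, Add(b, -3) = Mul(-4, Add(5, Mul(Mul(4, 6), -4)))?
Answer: Rational(947, 15744) ≈ 0.060150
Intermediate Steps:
b = 367 (b = Add(3, Mul(-4, Add(5, Mul(Mul(4, 6), -4)))) = Add(3, Mul(-4, Add(5, Mul(24, -4)))) = Add(3, Mul(-4, Add(5, -96))) = Add(3, Mul(-4, -91)) = Add(3, 364) = 367)
Function('Y')(T, X) = 367
Function('B')(K) = Add(-367, Mul(367, K)) (Function('B')(K) = Mul(367, Add(K, -1)) = Mul(367, Add(-1, K)) = Add(-367, Mul(367, K)))
Mul(Add(3208, Function('B')(Function('r')(0))), Pow(Add(14105, 33127), -1)) = Mul(Add(3208, Add(-367, Mul(367, 0))), Pow(Add(14105, 33127), -1)) = Mul(Add(3208, Add(-367, 0)), Pow(47232, -1)) = Mul(Add(3208, -367), Rational(1, 47232)) = Mul(2841, Rational(1, 47232)) = Rational(947, 15744)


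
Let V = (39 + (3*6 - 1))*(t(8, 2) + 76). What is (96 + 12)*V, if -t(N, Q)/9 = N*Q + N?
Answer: -846720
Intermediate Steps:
t(N, Q) = -9*N - 9*N*Q (t(N, Q) = -9*(N*Q + N) = -9*(N + N*Q) = -9*N - 9*N*Q)
V = -7840 (V = (39 + (3*6 - 1))*(-9*8*(1 + 2) + 76) = (39 + (18 - 1))*(-9*8*3 + 76) = (39 + 17)*(-216 + 76) = 56*(-140) = -7840)
(96 + 12)*V = (96 + 12)*(-7840) = 108*(-7840) = -846720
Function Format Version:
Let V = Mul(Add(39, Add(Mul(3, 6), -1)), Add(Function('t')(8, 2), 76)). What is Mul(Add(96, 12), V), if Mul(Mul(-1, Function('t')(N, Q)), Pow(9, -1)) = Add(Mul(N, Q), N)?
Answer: -846720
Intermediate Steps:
Function('t')(N, Q) = Add(Mul(-9, N), Mul(-9, N, Q)) (Function('t')(N, Q) = Mul(-9, Add(Mul(N, Q), N)) = Mul(-9, Add(N, Mul(N, Q))) = Add(Mul(-9, N), Mul(-9, N, Q)))
V = -7840 (V = Mul(Add(39, Add(Mul(3, 6), -1)), Add(Mul(-9, 8, Add(1, 2)), 76)) = Mul(Add(39, Add(18, -1)), Add(Mul(-9, 8, 3), 76)) = Mul(Add(39, 17), Add(-216, 76)) = Mul(56, -140) = -7840)
Mul(Add(96, 12), V) = Mul(Add(96, 12), -7840) = Mul(108, -7840) = -846720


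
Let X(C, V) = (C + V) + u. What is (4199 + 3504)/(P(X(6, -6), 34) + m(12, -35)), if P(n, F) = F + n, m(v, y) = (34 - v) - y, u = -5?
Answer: 7703/86 ≈ 89.570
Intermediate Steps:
X(C, V) = -5 + C + V (X(C, V) = (C + V) - 5 = -5 + C + V)
m(v, y) = 34 - v - y
(4199 + 3504)/(P(X(6, -6), 34) + m(12, -35)) = (4199 + 3504)/((34 + (-5 + 6 - 6)) + (34 - 1*12 - 1*(-35))) = 7703/((34 - 5) + (34 - 12 + 35)) = 7703/(29 + 57) = 7703/86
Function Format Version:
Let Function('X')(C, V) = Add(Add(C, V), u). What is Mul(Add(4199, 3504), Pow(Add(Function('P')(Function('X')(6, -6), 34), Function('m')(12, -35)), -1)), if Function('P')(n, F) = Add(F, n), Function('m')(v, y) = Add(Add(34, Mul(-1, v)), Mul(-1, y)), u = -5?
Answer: Rational(7703, 86) ≈ 89.570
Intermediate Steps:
Function('X')(C, V) = Add(-5, C, V) (Function('X')(C, V) = Add(Add(C, V), -5) = Add(-5, C, V))
Function('m')(v, y) = Add(34, Mul(-1, v), Mul(-1, y))
Mul(Add(4199, 3504), Pow(Add(Function('P')(Function('X')(6, -6), 34), Function('m')(12, -35)), -1)) = Mul(Add(4199, 3504), Pow(Add(Add(34, Add(-5, 6, -6)), Add(34, Mul(-1, 12), Mul(-1, -35))), -1)) = Mul(7703, Pow(Add(Add(34, -5), Add(34, -12, 35)), -1)) = Mul(7703, Pow(Add(29, 57), -1)) = Mul(7703, Pow(86, -1)) = Mul(7703, Rational(1, 86)) = Rational(7703, 86)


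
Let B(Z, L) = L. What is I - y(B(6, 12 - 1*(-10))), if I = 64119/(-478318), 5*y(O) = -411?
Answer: 196268103/2391590 ≈ 82.066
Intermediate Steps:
y(O) = -411/5 (y(O) = (⅕)*(-411) = -411/5)
I = -64119/478318 (I = 64119*(-1/478318) = -64119/478318 ≈ -0.13405)
I - y(B(6, 12 - 1*(-10))) = -64119/478318 - 1*(-411/5) = -64119/478318 + 411/5 = 196268103/2391590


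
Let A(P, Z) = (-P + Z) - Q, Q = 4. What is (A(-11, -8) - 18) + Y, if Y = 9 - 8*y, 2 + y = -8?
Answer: 70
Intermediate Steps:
y = -10 (y = -2 - 8 = -10)
A(P, Z) = -4 + Z - P (A(P, Z) = (-P + Z) - 1*4 = (Z - P) - 4 = -4 + Z - P)
Y = 89 (Y = 9 - 8*(-10) = 9 + 80 = 89)
(A(-11, -8) - 18) + Y = ((-4 - 8 - 1*(-11)) - 18) + 89 = ((-4 - 8 + 11) - 18) + 89 = (-1 - 18) + 89 = -19 + 89 = 70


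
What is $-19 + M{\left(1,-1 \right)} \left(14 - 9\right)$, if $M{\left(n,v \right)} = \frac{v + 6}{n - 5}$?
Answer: $- \frac{101}{4} \approx -25.25$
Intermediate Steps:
$M{\left(n,v \right)} = \frac{6 + v}{-5 + n}$
$-19 + M{\left(1,-1 \right)} \left(14 - 9\right) = -19 + \frac{6 - 1}{-5 + 1} \left(14 - 9\right) = -19 + \frac{1}{-4} \cdot 5 \left(14 - 9\right) = -19 + \left(- \frac{1}{4}\right) 5 \cdot 5 = -19 - \frac{25}{4} = - \frac{101}{4}$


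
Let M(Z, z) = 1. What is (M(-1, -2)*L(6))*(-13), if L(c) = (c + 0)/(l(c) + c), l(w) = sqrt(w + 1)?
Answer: -468/29 + 78*sqrt(7)/29 ≈ -9.0218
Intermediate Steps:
l(w) = sqrt(1 + w)
L(c) = c/(c + sqrt(1 + c)) (L(c) = (c + 0)/(sqrt(1 + c) + c) = c/(c + sqrt(1 + c)))
(M(-1, -2)*L(6))*(-13) = (1*(6/(6 + sqrt(1 + 6))))*(-13) = (1*(6/(6 + sqrt(7))))*(-13) = (6/(6 + sqrt(7)))*(-13) = -78/(6 + sqrt(7))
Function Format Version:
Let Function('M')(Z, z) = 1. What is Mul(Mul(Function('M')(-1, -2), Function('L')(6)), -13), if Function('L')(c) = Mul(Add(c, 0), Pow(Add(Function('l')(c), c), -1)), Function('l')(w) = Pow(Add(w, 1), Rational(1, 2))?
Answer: Add(Rational(-468, 29), Mul(Rational(78, 29), Pow(7, Rational(1, 2)))) ≈ -9.0218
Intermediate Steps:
Function('l')(w) = Pow(Add(1, w), Rational(1, 2))
Function('L')(c) = Mul(c, Pow(Add(c, Pow(Add(1, c), Rational(1, 2))), -1)) (Function('L')(c) = Mul(Add(c, 0), Pow(Add(Pow(Add(1, c), Rational(1, 2)), c), -1)) = Mul(c, Pow(Add(c, Pow(Add(1, c), Rational(1, 2))), -1)))
Mul(Mul(Function('M')(-1, -2), Function('L')(6)), -13) = Mul(Mul(1, Mul(6, Pow(Add(6, Pow(Add(1, 6), Rational(1, 2))), -1))), -13) = Mul(Mul(1, Mul(6, Pow(Add(6, Pow(7, Rational(1, 2))), -1))), -13) = Mul(Mul(6, Pow(Add(6, Pow(7, Rational(1, 2))), -1)), -13) = Mul(-78, Pow(Add(6, Pow(7, Rational(1, 2))), -1))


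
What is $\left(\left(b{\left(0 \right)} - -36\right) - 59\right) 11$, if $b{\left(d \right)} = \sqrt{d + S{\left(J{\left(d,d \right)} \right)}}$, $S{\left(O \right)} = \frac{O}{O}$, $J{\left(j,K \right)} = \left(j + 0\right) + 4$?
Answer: $-242$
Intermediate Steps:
$J{\left(j,K \right)} = 4 + j$ ($J{\left(j,K \right)} = j + 4 = 4 + j$)
$S{\left(O \right)} = 1$
$b{\left(d \right)} = \sqrt{1 + d}$ ($b{\left(d \right)} = \sqrt{d + 1} = \sqrt{1 + d}$)
$\left(\left(b{\left(0 \right)} - -36\right) - 59\right) 11 = \left(\left(\sqrt{1 + 0} - -36\right) - 59\right) 11 = \left(\left(\sqrt{1} + 36\right) - 59\right) 11 = \left(\left(1 + 36\right) - 59\right) 11 = \left(37 - 59\right) 11 = \left(-22\right) 11 = -242$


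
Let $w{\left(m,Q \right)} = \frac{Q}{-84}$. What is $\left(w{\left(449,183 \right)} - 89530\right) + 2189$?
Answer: $- \frac{2445609}{28} \approx -87343.0$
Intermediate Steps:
$w{\left(m,Q \right)} = - \frac{Q}{84}$ ($w{\left(m,Q \right)} = Q \left(- \frac{1}{84}\right) = - \frac{Q}{84}$)
$\left(w{\left(449,183 \right)} - 89530\right) + 2189 = \left(\left(- \frac{1}{84}\right) 183 - 89530\right) + 2189 = \left(- \frac{61}{28} - 89530\right) + 2189 = - \frac{2506901}{28} + 2189 = - \frac{2445609}{28}$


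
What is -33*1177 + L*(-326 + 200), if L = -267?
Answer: -5199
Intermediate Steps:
-33*1177 + L*(-326 + 200) = -33*1177 - 267*(-326 + 200) = -38841 - 267*(-126) = -38841 + 33642 = -5199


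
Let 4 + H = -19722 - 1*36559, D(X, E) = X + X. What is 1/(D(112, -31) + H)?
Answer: -1/56061 ≈ -1.7838e-5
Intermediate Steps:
D(X, E) = 2*X
H = -56285 (H = -4 + (-19722 - 1*36559) = -4 + (-19722 - 36559) = -4 - 56281 = -56285)
1/(D(112, -31) + H) = 1/(2*112 - 56285) = 1/(224 - 56285) = 1/(-56061) = -1/56061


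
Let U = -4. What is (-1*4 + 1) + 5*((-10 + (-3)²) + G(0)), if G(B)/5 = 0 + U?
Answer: -108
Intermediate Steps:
G(B) = -20 (G(B) = 5*(0 - 4) = 5*(-4) = -20)
(-1*4 + 1) + 5*((-10 + (-3)²) + G(0)) = (-1*4 + 1) + 5*((-10 + (-3)²) - 20) = (-4 + 1) + 5*((-10 + 9) - 20) = -3 + 5*(-1 - 20) = -3 + 5*(-21) = -3 - 105 = -108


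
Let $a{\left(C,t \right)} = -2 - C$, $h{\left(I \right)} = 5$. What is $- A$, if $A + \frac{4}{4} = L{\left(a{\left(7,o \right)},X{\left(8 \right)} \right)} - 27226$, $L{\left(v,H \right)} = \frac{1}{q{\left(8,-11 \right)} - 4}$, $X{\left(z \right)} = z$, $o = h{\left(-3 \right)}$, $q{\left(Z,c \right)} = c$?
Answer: $\frac{408406}{15} \approx 27227.0$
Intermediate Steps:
$o = 5$
$L{\left(v,H \right)} = - \frac{1}{15}$ ($L{\left(v,H \right)} = \frac{1}{-11 - 4} = \frac{1}{-15} = - \frac{1}{15}$)
$A = - \frac{408406}{15}$ ($A = -1 - \frac{408391}{15} = - \frac{408406}{15} \approx -27227.0$)
$- A = \left(-1\right) \left(- \frac{408406}{15}\right) = \frac{408406}{15}$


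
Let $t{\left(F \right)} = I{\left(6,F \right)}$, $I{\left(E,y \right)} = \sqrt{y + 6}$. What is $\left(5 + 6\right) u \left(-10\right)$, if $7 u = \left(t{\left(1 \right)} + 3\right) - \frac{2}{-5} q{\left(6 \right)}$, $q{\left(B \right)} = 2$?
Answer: $- \frac{264}{7} - \frac{88 \sqrt{7}}{7} \approx -70.975$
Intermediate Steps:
$I{\left(E,y \right)} = \sqrt{6 + y}$
$t{\left(F \right)} = \sqrt{6 + F}$
$u = \frac{12}{35} + \frac{4 \sqrt{7}}{35}$ ($u = \frac{\left(\sqrt{6 + 1} + 3\right) - \frac{2}{-5} \cdot 2}{7} = \frac{\left(\sqrt{7} + 3\right) \left(-2\right) \left(- \frac{1}{5}\right) 2}{7} = \frac{\left(3 + \sqrt{7}\right) \frac{2}{5} \cdot 2}{7} = \frac{\left(3 + \sqrt{7}\right) \frac{4}{5}}{7} = \frac{\frac{12}{5} + \frac{4 \sqrt{7}}{5}}{7} = \frac{12}{35} + \frac{4 \sqrt{7}}{35} \approx 0.64523$)
$\left(5 + 6\right) u \left(-10\right) = \left(5 + 6\right) \left(\frac{12}{35} + \frac{4 \sqrt{7}}{35}\right) \left(-10\right) = 11 \left(\frac{12}{35} + \frac{4 \sqrt{7}}{35}\right) \left(-10\right) = \left(\frac{132}{35} + \frac{44 \sqrt{7}}{35}\right) \left(-10\right) = - \frac{264}{7} - \frac{88 \sqrt{7}}{7}$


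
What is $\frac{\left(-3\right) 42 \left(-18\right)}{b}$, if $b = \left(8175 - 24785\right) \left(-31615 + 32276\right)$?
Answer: $- \frac{1134}{5489605} \approx -0.00020657$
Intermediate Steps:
$b = -10979210$ ($b = \left(-16610\right) 661 = -10979210$)
$\frac{\left(-3\right) 42 \left(-18\right)}{b} = \frac{\left(-3\right) 42 \left(-18\right)}{-10979210} = \left(-126\right) \left(-18\right) \left(- \frac{1}{10979210}\right) = 2268 \left(- \frac{1}{10979210}\right) = - \frac{1134}{5489605}$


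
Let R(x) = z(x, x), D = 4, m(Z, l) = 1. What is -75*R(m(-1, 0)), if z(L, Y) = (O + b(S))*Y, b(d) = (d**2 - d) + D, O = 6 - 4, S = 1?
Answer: -450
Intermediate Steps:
O = 2
b(d) = 4 + d**2 - d (b(d) = (d**2 - d) + 4 = 4 + d**2 - d)
z(L, Y) = 6*Y (z(L, Y) = (2 + (4 + 1**2 - 1*1))*Y = (2 + (4 + 1 - 1))*Y = (2 + 4)*Y = 6*Y)
R(x) = 6*x
-75*R(m(-1, 0)) = -450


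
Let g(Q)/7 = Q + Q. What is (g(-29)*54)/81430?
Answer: -10962/40715 ≈ -0.26924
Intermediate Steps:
g(Q) = 14*Q (g(Q) = 7*(Q + Q) = 7*(2*Q) = 14*Q)
(g(-29)*54)/81430 = ((14*(-29))*54)/81430 = -406*54*(1/81430) = -21924*1/81430 = -10962/40715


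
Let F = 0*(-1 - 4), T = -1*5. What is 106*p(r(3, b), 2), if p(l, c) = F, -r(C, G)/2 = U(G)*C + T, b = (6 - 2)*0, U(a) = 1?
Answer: 0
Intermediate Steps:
T = -5
b = 0 (b = 4*0 = 0)
F = 0 (F = 0*(-5) = 0)
r(C, G) = 10 - 2*C (r(C, G) = -2*(1*C - 5) = -2*(C - 5) = -2*(-5 + C) = 10 - 2*C)
p(l, c) = 0
106*p(r(3, b), 2) = 106*0 = 0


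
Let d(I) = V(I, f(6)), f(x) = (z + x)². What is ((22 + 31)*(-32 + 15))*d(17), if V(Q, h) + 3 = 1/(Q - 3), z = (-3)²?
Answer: 36941/14 ≈ 2638.6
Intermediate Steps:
z = 9
f(x) = (9 + x)²
V(Q, h) = -3 + 1/(-3 + Q) (V(Q, h) = -3 + 1/(Q - 3) = -3 + 1/(-3 + Q))
d(I) = (10 - 3*I)/(-3 + I)
((22 + 31)*(-32 + 15))*d(17) = ((22 + 31)*(-32 + 15))*((10 - 3*17)/(-3 + 17)) = (53*(-17))*((10 - 51)/14) = -901*(-41)/14 = -901*(-41/14) = 36941/14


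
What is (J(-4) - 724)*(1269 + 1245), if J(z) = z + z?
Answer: -1840248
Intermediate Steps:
J(z) = 2*z
(J(-4) - 724)*(1269 + 1245) = (2*(-4) - 724)*(1269 + 1245) = (-8 - 724)*2514 = -732*2514 = -1840248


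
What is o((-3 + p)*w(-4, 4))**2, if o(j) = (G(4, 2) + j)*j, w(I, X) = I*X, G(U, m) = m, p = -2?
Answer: 43033600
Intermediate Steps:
o(j) = j*(2 + j) (o(j) = (2 + j)*j = j*(2 + j))
o((-3 + p)*w(-4, 4))**2 = (((-3 - 2)*(-4*4))*(2 + (-3 - 2)*(-4*4)))**2 = ((-5*(-16))*(2 - 5*(-16)))**2 = (80*(2 + 80))**2 = (80*82)**2 = 6560**2 = 43033600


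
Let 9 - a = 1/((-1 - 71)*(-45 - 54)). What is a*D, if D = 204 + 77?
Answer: 18026431/7128 ≈ 2529.0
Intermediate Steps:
D = 281
a = 64151/7128 (a = 9 - 1/((-1 - 71)*(-45 - 54)) = 9 - 1/((-72*(-99))) = 9 - 1/7128 = 64151/7128 ≈ 8.9999)
a*D = (64151/7128)*281 = 18026431/7128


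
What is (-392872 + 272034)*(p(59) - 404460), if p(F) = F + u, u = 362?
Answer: 48823264682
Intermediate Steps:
p(F) = 362 + F (p(F) = F + 362 = 362 + F)
(-392872 + 272034)*(p(59) - 404460) = (-392872 + 272034)*((362 + 59) - 404460) = -120838*(421 - 404460) = -120838*(-404039) = 48823264682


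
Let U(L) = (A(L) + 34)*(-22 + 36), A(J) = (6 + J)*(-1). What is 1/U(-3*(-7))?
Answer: 1/98 ≈ 0.010204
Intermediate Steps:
A(J) = -6 - J
U(L) = 392 - 14*L (U(L) = ((-6 - L) + 34)*(-22 + 36) = (28 - L)*14 = 392 - 14*L)
1/U(-3*(-7)) = 1/(392 - (-42)*(-7)) = 1/(392 - 14*21) = 1/(392 - 294) = 1/98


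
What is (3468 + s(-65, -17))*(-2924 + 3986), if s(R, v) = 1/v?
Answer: 62610210/17 ≈ 3.6830e+6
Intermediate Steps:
(3468 + s(-65, -17))*(-2924 + 3986) = (3468 + 1/(-17))*(-2924 + 3986) = (3468 - 1/17)*1062 = (58955/17)*1062 = 62610210/17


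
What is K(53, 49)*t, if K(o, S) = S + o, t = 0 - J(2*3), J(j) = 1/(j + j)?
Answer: -17/2 ≈ -8.5000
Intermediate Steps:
J(j) = 1/(2*j)
t = -1/12 (t = 0 - 1/(2*(2*3)) = 0 - 1/(2*6) = 0 - 1*1/12 = 0 - 1/12 = -1/12 ≈ -0.083333)
K(53, 49)*t = (49 + 53)*(-1/12) = 102*(-1/12) = -17/2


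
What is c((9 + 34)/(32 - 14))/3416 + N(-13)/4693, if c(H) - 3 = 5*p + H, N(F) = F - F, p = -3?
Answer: -173/61488 ≈ -0.0028136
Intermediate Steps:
N(F) = 0
c(H) = -12 + H (c(H) = 3 + (5*(-3) + H) = 3 + (-15 + H) = -12 + H)
c((9 + 34)/(32 - 14))/3416 + N(-13)/4693 = (-12 + (9 + 34)/(32 - 14))/3416 + 0/4693 = (-12 + 43/18)*(1/3416) + 0*(1/4693) = (-12 + 43*(1/18))*(1/3416) + 0 = (-12 + 43/18)*(1/3416) + 0 = -173/18*1/3416 + 0 = -173/61488 + 0 = -173/61488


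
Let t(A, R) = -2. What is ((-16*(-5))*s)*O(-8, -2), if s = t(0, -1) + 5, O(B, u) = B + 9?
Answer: 240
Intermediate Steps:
O(B, u) = 9 + B
s = 3 (s = -2 + 5 = 3)
((-16*(-5))*s)*O(-8, -2) = (-16*(-5)*3)*(9 - 8) = (80*3)*1 = 240*1 = 240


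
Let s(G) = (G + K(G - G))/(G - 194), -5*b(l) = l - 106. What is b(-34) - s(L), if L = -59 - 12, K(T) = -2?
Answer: 7347/265 ≈ 27.725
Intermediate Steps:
b(l) = 106/5 - l/5 (b(l) = -(l - 106)/5 = -(-106 + l)/5 = 106/5 - l/5)
L = -71
s(G) = (-2 + G)/(-194 + G) (s(G) = (G - 2)/(G - 194) = (-2 + G)/(-194 + G))
b(-34) - s(L) = (106/5 - ⅕*(-34)) - (-2 - 71)/(-194 - 71) = (106/5 + 34/5) - (-73)/(-265) = 28 - (-1)*(-73)/265 = 28 - 1*73/265 = 28 - 73/265 = 7347/265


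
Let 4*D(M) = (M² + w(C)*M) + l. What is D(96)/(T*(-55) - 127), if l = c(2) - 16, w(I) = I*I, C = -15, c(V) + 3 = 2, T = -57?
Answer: 30799/12032 ≈ 2.5598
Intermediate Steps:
c(V) = -1 (c(V) = -3 + 2 = -1)
w(I) = I²
l = -17 (l = -1 - 16 = -17)
D(M) = -17/4 + M²/4 + 225*M/4 (D(M) = ((M² + (-15)²*M) - 17)/4 = ((M² + 225*M) - 17)/4 = (-17 + M² + 225*M)/4 = -17/4 + M²/4 + 225*M/4)
D(96)/(T*(-55) - 127) = (-17/4 + (¼)*96² + (225/4)*96)/(-57*(-55) - 127) = (-17/4 + (¼)*9216 + 5400)/(3135 - 127) = (-17/4 + 2304 + 5400)/3008 = (30799/4)*(1/3008) = 30799/12032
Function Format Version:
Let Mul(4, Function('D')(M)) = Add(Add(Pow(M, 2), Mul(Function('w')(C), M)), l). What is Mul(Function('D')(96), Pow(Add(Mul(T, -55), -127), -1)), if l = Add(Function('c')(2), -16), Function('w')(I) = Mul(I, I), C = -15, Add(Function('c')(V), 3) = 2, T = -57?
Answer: Rational(30799, 12032) ≈ 2.5598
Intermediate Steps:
Function('c')(V) = -1 (Function('c')(V) = Add(-3, 2) = -1)
Function('w')(I) = Pow(I, 2)
l = -17 (l = Add(-1, -16) = -17)
Function('D')(M) = Add(Rational(-17, 4), Mul(Rational(1, 4), Pow(M, 2)), Mul(Rational(225, 4), M)) (Function('D')(M) = Mul(Rational(1, 4), Add(Add(Pow(M, 2), Mul(Pow(-15, 2), M)), -17)) = Mul(Rational(1, 4), Add(Add(Pow(M, 2), Mul(225, M)), -17)) = Mul(Rational(1, 4), Add(-17, Pow(M, 2), Mul(225, M))) = Add(Rational(-17, 4), Mul(Rational(1, 4), Pow(M, 2)), Mul(Rational(225, 4), M)))
Mul(Function('D')(96), Pow(Add(Mul(T, -55), -127), -1)) = Mul(Add(Rational(-17, 4), Mul(Rational(1, 4), Pow(96, 2)), Mul(Rational(225, 4), 96)), Pow(Add(Mul(-57, -55), -127), -1)) = Mul(Add(Rational(-17, 4), Mul(Rational(1, 4), 9216), 5400), Pow(Add(3135, -127), -1)) = Mul(Add(Rational(-17, 4), 2304, 5400), Pow(3008, -1)) = Mul(Rational(30799, 4), Rational(1, 3008)) = Rational(30799, 12032)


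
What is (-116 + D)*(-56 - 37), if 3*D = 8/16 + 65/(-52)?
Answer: 43245/4 ≈ 10811.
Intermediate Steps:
D = -¼ (D = (8/16 + 65/(-52))/3 = (8*(1/16) + 65*(-1/52))/3 = (½ - 5/4)/3 = (⅓)*(-¾) = -¼ ≈ -0.25000)
(-116 + D)*(-56 - 37) = (-116 - ¼)*(-56 - 37) = -465/4*(-93) = 43245/4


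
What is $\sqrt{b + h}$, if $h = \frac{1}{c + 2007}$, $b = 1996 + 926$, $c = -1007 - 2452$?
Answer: $\frac{\sqrt{12728229}}{66} \approx 54.056$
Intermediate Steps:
$c = -3459$ ($c = -1007 - 2452 = -3459$)
$b = 2922$
$h = - \frac{1}{1452}$ ($h = \frac{1}{-3459 + 2007} = \frac{1}{-1452} = - \frac{1}{1452} \approx -0.00068871$)
$\sqrt{b + h} = \sqrt{2922 - \frac{1}{1452}} = \sqrt{\frac{4242743}{1452}} = \frac{\sqrt{12728229}}{66}$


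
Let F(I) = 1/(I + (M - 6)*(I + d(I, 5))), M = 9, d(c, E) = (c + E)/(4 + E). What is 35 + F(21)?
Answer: 9733/278 ≈ 35.011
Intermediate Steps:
d(c, E) = (E + c)/(4 + E)
F(I) = 1/(5/3 + 13*I/3) (F(I) = 1/(I + (9 - 6)*(I + (5 + I)/(4 + 5))) = 1/(I + 3*(I + (5 + I)/9)) = 1/(I + 3*(I + (5/9 + I/9))) = 1/(I + 3*(5/9 + 10*I/9)) = 1/(I + (5/3 + 10*I/3)) = 1/(5/3 + 13*I/3))
35 + F(21) = 35 + 3/(5 + 13*21) = 35 + 3/(5 + 273) = 35 + 3/278 = 9733/278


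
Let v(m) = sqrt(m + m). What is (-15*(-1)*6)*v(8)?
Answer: 360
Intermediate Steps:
v(m) = sqrt(2)*sqrt(m) (v(m) = sqrt(2*m) = sqrt(2)*sqrt(m))
(-15*(-1)*6)*v(8) = (-15*(-1)*6)*(sqrt(2)*sqrt(8)) = (15*6)*(sqrt(2)*(2*sqrt(2))) = 90*4 = 360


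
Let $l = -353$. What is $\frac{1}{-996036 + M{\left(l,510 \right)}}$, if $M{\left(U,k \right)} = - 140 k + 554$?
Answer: $- \frac{1}{1066882} \approx -9.3731 \cdot 10^{-7}$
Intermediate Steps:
$M{\left(U,k \right)} = 554 - 140 k$
$\frac{1}{-996036 + M{\left(l,510 \right)}} = \frac{1}{-996036 + \left(554 - 71400\right)} = \frac{1}{-996036 - 70846} = \frac{1}{-1066882} = - \frac{1}{1066882}$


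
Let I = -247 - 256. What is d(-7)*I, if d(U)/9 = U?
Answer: 31689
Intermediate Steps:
d(U) = 9*U
I = -503
d(-7)*I = (9*(-7))*(-503) = -63*(-503) = 31689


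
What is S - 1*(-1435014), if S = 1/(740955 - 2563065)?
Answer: 2614753359539/1822110 ≈ 1.4350e+6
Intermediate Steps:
S = -1/1822110 (S = 1/(-1822110) = -1/1822110 ≈ -5.4881e-7)
S - 1*(-1435014) = -1/1822110 - 1*(-1435014) = -1/1822110 + 1435014 = 2614753359539/1822110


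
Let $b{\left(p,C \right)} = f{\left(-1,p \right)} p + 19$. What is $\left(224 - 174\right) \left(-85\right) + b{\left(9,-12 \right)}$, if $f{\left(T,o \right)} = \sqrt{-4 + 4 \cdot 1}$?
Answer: $-4231$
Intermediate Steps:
$f{\left(T,o \right)} = 0$ ($f{\left(T,o \right)} = \sqrt{-4 + 4} = \sqrt{0} = 0$)
$b{\left(p,C \right)} = 19$ ($b{\left(p,C \right)} = 0 p + 19 = 0 + 19 = 19$)
$\left(224 - 174\right) \left(-85\right) + b{\left(9,-12 \right)} = \left(224 - 174\right) \left(-85\right) + 19 = 50 \left(-85\right) + 19 = -4250 + 19 = -4231$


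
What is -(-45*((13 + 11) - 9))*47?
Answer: 31725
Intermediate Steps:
-(-45*((13 + 11) - 9))*47 = -(-45*(24 - 9))*47 = -(-45*15)*47 = -(-675)*47 = -1*(-31725) = 31725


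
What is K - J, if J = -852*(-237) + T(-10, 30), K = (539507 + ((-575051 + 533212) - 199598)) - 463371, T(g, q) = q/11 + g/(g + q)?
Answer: -8078999/22 ≈ -3.6723e+5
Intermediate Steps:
T(g, q) = q/11 + g/(g + q) (T(g, q) = q*(1/11) + g/(g + q) = q/11 + g/(g + q))
K = -165301 (K = (539507 + (-41839 - 199598)) - 463371 = (539507 - 241437) - 463371 = 298070 - 463371 = -165301)
J = 4442377/22 (J = -852*(-237) + (-10 + (1/11)*30² + (1/11)*(-10)*30)/(-10 + 30) = 201924 + (-10 + (1/11)*900 - 300/11)/20 = 201924 + (-10 + 900/11 - 300/11)/20 = 201924 + (1/20)*(490/11) = 201924 + 49/22 = 4442377/22 ≈ 2.0193e+5)
K - J = -165301 - 1*4442377/22 = -165301 - 4442377/22 = -8078999/22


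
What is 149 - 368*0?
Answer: 149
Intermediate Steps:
149 - 368*0 = 149 - 92*0 = 149 + 0 = 149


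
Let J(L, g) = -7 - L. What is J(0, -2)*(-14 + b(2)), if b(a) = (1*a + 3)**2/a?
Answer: 21/2 ≈ 10.500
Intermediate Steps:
b(a) = (3 + a)**2/a (b(a) = (a + 3)**2/a = (3 + a)**2/a)
J(0, -2)*(-14 + b(2)) = (-7 - 1*0)*(-14 + (3 + 2)**2/2) = (-7 + 0)*(-14 + (1/2)*5**2) = -7*(-14 + (1/2)*25) = -7*(-14 + 25/2) = -7*(-3/2) = 21/2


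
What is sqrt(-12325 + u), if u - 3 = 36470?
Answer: 2*sqrt(6037) ≈ 155.40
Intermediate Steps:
u = 36473 (u = 3 + 36470 = 36473)
sqrt(-12325 + u) = sqrt(-12325 + 36473) = sqrt(24148) = 2*sqrt(6037)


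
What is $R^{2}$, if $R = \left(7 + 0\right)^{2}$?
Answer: $2401$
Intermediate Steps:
$R = 49$ ($R = 7^{2} = 49$)
$R^{2} = 49^{2} = 2401$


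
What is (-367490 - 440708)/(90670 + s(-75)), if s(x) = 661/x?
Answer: -60614850/6799589 ≈ -8.9145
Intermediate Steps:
(-367490 - 440708)/(90670 + s(-75)) = (-367490 - 440708)/(90670 + 661/(-75)) = -808198/(90670 + 661*(-1/75)) = -808198/(90670 - 661/75) = -808198/6799589/75 = -808198*75/6799589 = -60614850/6799589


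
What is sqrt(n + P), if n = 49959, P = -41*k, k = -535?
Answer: sqrt(71894) ≈ 268.13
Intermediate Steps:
P = 21935 (P = -41*(-535) = 21935)
sqrt(n + P) = sqrt(49959 + 21935) = sqrt(71894)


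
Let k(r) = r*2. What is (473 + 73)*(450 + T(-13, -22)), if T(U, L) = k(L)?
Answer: 221676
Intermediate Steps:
k(r) = 2*r
T(U, L) = 2*L
(473 + 73)*(450 + T(-13, -22)) = (473 + 73)*(450 + 2*(-22)) = 546*(450 - 44) = 546*406 = 221676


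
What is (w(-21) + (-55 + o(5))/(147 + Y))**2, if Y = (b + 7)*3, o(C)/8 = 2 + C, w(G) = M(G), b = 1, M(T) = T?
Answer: 12888100/29241 ≈ 440.75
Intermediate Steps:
w(G) = G
o(C) = 16 + 8*C (o(C) = 8*(2 + C) = 16 + 8*C)
Y = 24 (Y = (1 + 7)*3 = 8*3 = 24)
(w(-21) + (-55 + o(5))/(147 + Y))**2 = (-21 + (-55 + (16 + 8*5))/(147 + 24))**2 = (-21 + (-55 + (16 + 40))/171)**2 = (-21 + (-55 + 56)*(1/171))**2 = (-21 + 1*(1/171))**2 = (-21 + 1/171)**2 = (-3590/171)**2 = 12888100/29241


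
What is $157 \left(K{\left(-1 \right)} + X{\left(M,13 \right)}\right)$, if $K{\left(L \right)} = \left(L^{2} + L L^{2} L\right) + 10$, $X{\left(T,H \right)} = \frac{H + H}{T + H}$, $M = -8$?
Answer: $\frac{13502}{5} \approx 2700.4$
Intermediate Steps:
$X{\left(T,H \right)} = \frac{2 H}{H + T}$
$K{\left(L \right)} = 10 + L^{2} + L^{4}$ ($K{\left(L \right)} = \left(L^{2} + L^{3} L\right) + 10 = \left(L^{2} + L^{4}\right) + 10 = 10 + L^{2} + L^{4}$)
$157 \left(K{\left(-1 \right)} + X{\left(M,13 \right)}\right) = 157 \left(\left(10 + \left(-1\right)^{2} + \left(-1\right)^{4}\right) + 2 \cdot 13 \frac{1}{13 - 8}\right) = 157 \left(\left(10 + 1 + 1\right) + 2 \cdot 13 \cdot \frac{1}{5}\right) = 157 \left(12 + 2 \cdot 13 \cdot \frac{1}{5}\right) = 157 \left(12 + \frac{26}{5}\right) = 157 \cdot \frac{86}{5} = \frac{13502}{5}$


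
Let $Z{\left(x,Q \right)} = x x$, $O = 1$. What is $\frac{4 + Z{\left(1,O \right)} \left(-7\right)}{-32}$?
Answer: $\frac{3}{32} \approx 0.09375$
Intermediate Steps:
$Z{\left(x,Q \right)} = x^{2}$
$\frac{4 + Z{\left(1,O \right)} \left(-7\right)}{-32} = \frac{4 + 1^{2} \left(-7\right)}{-32} = \left(4 + 1 \left(-7\right)\right) \left(- \frac{1}{32}\right) = \left(4 - 7\right) \left(- \frac{1}{32}\right) = \left(-3\right) \left(- \frac{1}{32}\right) = \frac{3}{32}$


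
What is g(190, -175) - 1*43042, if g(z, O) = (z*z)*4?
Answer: 101358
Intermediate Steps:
g(z, O) = 4*z² (g(z, O) = z²*4 = 4*z²)
g(190, -175) - 1*43042 = 4*190² - 1*43042 = 4*36100 - 43042 = 144400 - 43042 = 101358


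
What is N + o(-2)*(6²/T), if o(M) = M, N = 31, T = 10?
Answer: 119/5 ≈ 23.800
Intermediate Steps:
N + o(-2)*(6²/T) = 31 - 2*6²/10 = 31 - 72/10 = 31 - 2*18/5 = 31 - 36/5 = 119/5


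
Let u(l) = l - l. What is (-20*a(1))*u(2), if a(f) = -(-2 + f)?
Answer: 0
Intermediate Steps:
u(l) = 0
a(f) = 2 - f
(-20*a(1))*u(2) = -20*(2 - 1*1)*0 = -20*(2 - 1)*0 = -20*1*0 = -20*0 = 0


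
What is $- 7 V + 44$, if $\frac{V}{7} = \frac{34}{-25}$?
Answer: $\frac{2766}{25} \approx 110.64$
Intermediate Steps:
$V = - \frac{238}{25}$ ($V = 7 \frac{34}{-25} = 7 \cdot 34 \left(- \frac{1}{25}\right) = 7 \left(- \frac{34}{25}\right) = - \frac{238}{25} \approx -9.52$)
$- 7 V + 44 = \left(-7\right) \left(- \frac{238}{25}\right) + 44 = \frac{1666}{25} + 44 = \frac{2766}{25}$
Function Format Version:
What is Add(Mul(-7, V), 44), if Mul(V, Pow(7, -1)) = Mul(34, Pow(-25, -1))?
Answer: Rational(2766, 25) ≈ 110.64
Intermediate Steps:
V = Rational(-238, 25) (V = Mul(7, Mul(34, Pow(-25, -1))) = Mul(7, Mul(34, Rational(-1, 25))) = Mul(7, Rational(-34, 25)) = Rational(-238, 25) ≈ -9.5200)
Add(Mul(-7, V), 44) = Add(Mul(-7, Rational(-238, 25)), 44) = Add(Rational(1666, 25), 44) = Rational(2766, 25)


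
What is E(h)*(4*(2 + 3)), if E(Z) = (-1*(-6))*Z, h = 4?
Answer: 480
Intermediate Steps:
E(Z) = 6*Z
E(h)*(4*(2 + 3)) = (6*4)*(4*(2 + 3)) = 24*(4*5) = 24*20 = 480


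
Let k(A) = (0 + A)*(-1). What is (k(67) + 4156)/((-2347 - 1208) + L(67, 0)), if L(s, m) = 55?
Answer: -4089/3500 ≈ -1.1683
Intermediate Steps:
k(A) = -A (k(A) = A*(-1) = -A)
(k(67) + 4156)/((-2347 - 1208) + L(67, 0)) = (-1*67 + 4156)/((-2347 - 1208) + 55) = (-67 + 4156)/(-3555 + 55) = 4089/(-3500) = 4089*(-1/3500) = -4089/3500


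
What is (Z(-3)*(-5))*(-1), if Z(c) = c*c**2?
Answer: -135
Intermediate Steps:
Z(c) = c**3
(Z(-3)*(-5))*(-1) = ((-3)**3*(-5))*(-1) = -27*(-5)*(-1) = 135*(-1) = -135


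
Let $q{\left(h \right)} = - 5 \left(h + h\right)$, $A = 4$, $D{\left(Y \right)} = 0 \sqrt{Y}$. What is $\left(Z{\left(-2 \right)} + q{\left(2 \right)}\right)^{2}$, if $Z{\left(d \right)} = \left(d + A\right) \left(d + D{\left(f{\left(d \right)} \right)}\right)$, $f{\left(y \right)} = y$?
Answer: $576$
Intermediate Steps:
$D{\left(Y \right)} = 0$
$Z{\left(d \right)} = d \left(4 + d\right)$ ($Z{\left(d \right)} = \left(d + 4\right) \left(d + 0\right) = \left(4 + d\right) d = d \left(4 + d\right)$)
$q{\left(h \right)} = - 10 h$ ($q{\left(h \right)} = - 5 \cdot 2 h = - 10 h$)
$\left(Z{\left(-2 \right)} + q{\left(2 \right)}\right)^{2} = \left(- 2 \left(4 - 2\right) - 20\right)^{2} = \left(\left(-2\right) 2 - 20\right)^{2} = \left(-4 - 20\right)^{2} = \left(-24\right)^{2} = 576$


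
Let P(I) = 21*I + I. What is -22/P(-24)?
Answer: 1/24 ≈ 0.041667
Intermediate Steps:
P(I) = 22*I
-22/P(-24) = -22/(22*(-24)) = -22/(-528) = -22*(-1/528) = 1/24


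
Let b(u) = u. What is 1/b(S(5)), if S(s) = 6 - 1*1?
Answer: ⅕ ≈ 0.20000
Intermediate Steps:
S(s) = 5 (S(s) = 6 - 1 = 5)
1/b(S(5)) = 1/5 = ⅕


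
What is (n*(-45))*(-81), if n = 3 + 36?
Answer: 142155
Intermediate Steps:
n = 39
(n*(-45))*(-81) = (39*(-45))*(-81) = -1755*(-81) = 142155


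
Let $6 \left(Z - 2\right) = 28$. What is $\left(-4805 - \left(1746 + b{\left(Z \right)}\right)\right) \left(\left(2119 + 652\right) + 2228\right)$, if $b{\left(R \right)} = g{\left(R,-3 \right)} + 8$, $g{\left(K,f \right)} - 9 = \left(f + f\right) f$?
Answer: $-32923414$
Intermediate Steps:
$Z = \frac{20}{3}$ ($Z = 2 + \frac{1}{6} \cdot 28 = 2 + \frac{14}{3} = \frac{20}{3} \approx 6.6667$)
$g{\left(K,f \right)} = 9 + 2 f^{2}$ ($g{\left(K,f \right)} = 9 + \left(f + f\right) f = 9 + 2 f f = 9 + 2 f^{2}$)
$b{\left(R \right)} = 35$ ($b{\left(R \right)} = \left(9 + 2 \left(-3\right)^{2}\right) + 8 = \left(9 + 2 \cdot 9\right) + 8 = \left(9 + 18\right) + 8 = 27 + 8 = 35$)
$\left(-4805 - \left(1746 + b{\left(Z \right)}\right)\right) \left(\left(2119 + 652\right) + 2228\right) = \left(-4805 - 1781\right) \left(\left(2119 + 652\right) + 2228\right) = \left(-4805 - 1781\right) \left(2771 + 2228\right) = \left(-4805 - 1781\right) 4999 = \left(-6586\right) 4999 = -32923414$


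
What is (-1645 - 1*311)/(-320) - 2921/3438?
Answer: 723751/137520 ≈ 5.2629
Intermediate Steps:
(-1645 - 1*311)/(-320) - 2921/3438 = (-1645 - 311)*(-1/320) - 2921*1/3438 = -1956*(-1/320) - 2921/3438 = 489/80 - 2921/3438 = 723751/137520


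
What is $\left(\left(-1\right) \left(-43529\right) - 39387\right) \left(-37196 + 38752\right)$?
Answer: $6444952$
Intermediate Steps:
$\left(\left(-1\right) \left(-43529\right) - 39387\right) \left(-37196 + 38752\right) = \left(43529 - 39387\right) 1556 = 4142 \cdot 1556 = 6444952$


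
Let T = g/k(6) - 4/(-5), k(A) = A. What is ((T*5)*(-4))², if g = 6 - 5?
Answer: 3364/9 ≈ 373.78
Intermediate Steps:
g = 1
T = 29/30 (T = 1/6 - 4/(-5) = 1*(⅙) - 4*(-⅕) = ⅙ + ⅘ = 29/30 ≈ 0.96667)
((T*5)*(-4))² = (((29/30)*5)*(-4))² = ((29/6)*(-4))² = (-58/3)² = 3364/9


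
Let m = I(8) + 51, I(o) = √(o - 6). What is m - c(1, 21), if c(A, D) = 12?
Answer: 39 + √2 ≈ 40.414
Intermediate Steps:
I(o) = √(-6 + o)
m = 51 + √2 (m = √(-6 + 8) + 51 = √2 + 51 = 51 + √2 ≈ 52.414)
m - c(1, 21) = (51 + √2) - 1*12 = (51 + √2) - 12 = 39 + √2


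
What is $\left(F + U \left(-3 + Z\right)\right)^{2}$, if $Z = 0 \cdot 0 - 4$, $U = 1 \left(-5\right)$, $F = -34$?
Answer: $1$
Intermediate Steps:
$U = -5$
$Z = -4$ ($Z = 0 - 4 = -4$)
$\left(F + U \left(-3 + Z\right)\right)^{2} = \left(-34 - 5 \left(-3 - 4\right)\right)^{2} = \left(-34 - -35\right)^{2} = \left(-34 + 35\right)^{2} = 1^{2} = 1$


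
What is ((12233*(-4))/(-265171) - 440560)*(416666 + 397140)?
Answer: -95071817282747368/265171 ≈ -3.5853e+11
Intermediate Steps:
((12233*(-4))/(-265171) - 440560)*(416666 + 397140) = (-48932*(-1/265171) - 440560)*813806 = (48932/265171 - 440560)*813806 = -116823686828/265171*813806 = -95071817282747368/265171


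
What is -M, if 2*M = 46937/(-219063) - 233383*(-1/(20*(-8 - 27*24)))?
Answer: 1261985209/140200320 ≈ 9.0013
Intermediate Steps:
M = -1261985209/140200320 (M = (46937/(-219063) - 233383*(-1/(20*(-8 - 27*24))))/2 = (46937*(-1/219063) - 233383*(-1/(20*(-8 - 648))))/2 = (-46937/219063 - 233383/((-20*(-656))))/2 = (-46937/219063 - 233383/13120)/2 = (1/2)*(-1261985209/70100160) = -1261985209/140200320 ≈ -9.0013)
-M = -1*(-1261985209/140200320) = 1261985209/140200320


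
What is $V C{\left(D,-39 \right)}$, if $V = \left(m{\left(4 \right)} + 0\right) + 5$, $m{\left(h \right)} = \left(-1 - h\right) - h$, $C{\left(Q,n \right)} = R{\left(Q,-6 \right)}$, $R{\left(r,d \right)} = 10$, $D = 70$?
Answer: $-40$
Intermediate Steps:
$C{\left(Q,n \right)} = 10$
$m{\left(h \right)} = -1 - 2 h$
$V = -4$ ($V = \left(\left(-1 - 8\right) + 0\right) + 5 = \left(-9 + 0\right) + 5 = -9 + 5 = -4$)
$V C{\left(D,-39 \right)} = \left(-4\right) 10 = -40$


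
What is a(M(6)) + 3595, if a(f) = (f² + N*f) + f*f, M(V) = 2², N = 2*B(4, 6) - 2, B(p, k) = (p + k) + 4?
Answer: 3731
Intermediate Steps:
B(p, k) = 4 + k + p (B(p, k) = (k + p) + 4 = 4 + k + p)
N = 26 (N = 2*(4 + 6 + 4) - 2 = 2*14 - 2 = 28 - 2 = 26)
M(V) = 4
a(f) = 2*f² + 26*f (a(f) = (f² + 26*f) + f*f = (f² + 26*f) + f² = 2*f² + 26*f)
a(M(6)) + 3595 = 2*4*(13 + 4) + 3595 = 2*4*17 + 3595 = 136 + 3595 = 3731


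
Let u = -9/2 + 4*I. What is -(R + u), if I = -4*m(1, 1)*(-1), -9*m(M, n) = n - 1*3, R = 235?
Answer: -4213/18 ≈ -234.06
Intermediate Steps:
m(M, n) = 1/3 - n/9 (m(M, n) = -(n - 1*3)/9 = -(n - 3)/9 = -(-3 + n)/9 = 1/3 - n/9)
I = 8/9 (I = -4*(1/3 - 1/9*1)*(-1) = -4*(1/3 - 1/9)*(-1) = -4*2/9*(-1) = -8/9*(-1) = 8/9 ≈ 0.88889)
u = -17/18 (u = -9/2 + 4*(8/9) = -9*1/2 + 32/9 = -9/2 + 32/9 = -17/18 ≈ -0.94444)
-(R + u) = -(235 - 17/18) = -1*4213/18 = -4213/18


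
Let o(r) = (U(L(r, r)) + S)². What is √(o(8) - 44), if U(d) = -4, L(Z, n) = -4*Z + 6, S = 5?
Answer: I*√43 ≈ 6.5574*I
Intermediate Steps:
L(Z, n) = 6 - 4*Z
o(r) = 1 (o(r) = (-4 + 5)² = 1² = 1)
√(o(8) - 44) = √(1 - 44) = √(-43) = I*√43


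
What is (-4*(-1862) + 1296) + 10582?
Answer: 19326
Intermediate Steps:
(-4*(-1862) + 1296) + 10582 = (7448 + 1296) + 10582 = 8744 + 10582 = 19326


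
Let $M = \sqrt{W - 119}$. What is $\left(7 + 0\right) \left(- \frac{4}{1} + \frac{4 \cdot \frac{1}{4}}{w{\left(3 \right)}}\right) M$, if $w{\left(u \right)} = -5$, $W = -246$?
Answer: $- \frac{147 i \sqrt{365}}{5} \approx - 561.69 i$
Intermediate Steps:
$M = i \sqrt{365}$ ($M = \sqrt{-246 - 119} = \sqrt{-365} = i \sqrt{365} \approx 19.105 i$)
$\left(7 + 0\right) \left(- \frac{4}{1} + \frac{4 \cdot \frac{1}{4}}{w{\left(3 \right)}}\right) M = \left(7 + 0\right) \left(- \frac{4}{1} + \frac{4 \cdot \frac{1}{4}}{-5}\right) i \sqrt{365} = 7 \left(\left(-4\right) 1 + 4 \cdot \frac{1}{4} \left(- \frac{1}{5}\right)\right) i \sqrt{365} = 7 \left(-4 + 1 \left(- \frac{1}{5}\right)\right) i \sqrt{365} = 7 \left(-4 - \frac{1}{5}\right) i \sqrt{365} = 7 \left(- \frac{21}{5}\right) i \sqrt{365} = - \frac{147 i \sqrt{365}}{5}$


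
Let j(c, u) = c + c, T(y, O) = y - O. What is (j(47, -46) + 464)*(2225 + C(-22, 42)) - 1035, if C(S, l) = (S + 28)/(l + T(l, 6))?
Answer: 16127253/13 ≈ 1.2406e+6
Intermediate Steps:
j(c, u) = 2*c
C(S, l) = (28 + S)/(-6 + 2*l) (C(S, l) = (S + 28)/(l + (l - 1*6)) = (28 + S)/(l + (l - 6)) = (28 + S)/(l + (-6 + l)) = (28 + S)/(-6 + 2*l))
(j(47, -46) + 464)*(2225 + C(-22, 42)) - 1035 = (2*47 + 464)*(2225 + (28 - 22)/(2*(-3 + 42))) - 1035 = (94 + 464)*(2225 + (1/2)*6/39) - 1035 = 558*(2225 + (1/2)*(1/39)*6) - 1035 = 558*(2225 + 1/13) - 1035 = 558*(28926/13) - 1035 = 16140708/13 - 1035 = 16127253/13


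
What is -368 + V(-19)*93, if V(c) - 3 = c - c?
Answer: -89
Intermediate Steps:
V(c) = 3 (V(c) = 3 + (c - c) = 3 + 0 = 3)
-368 + V(-19)*93 = -368 + 3*93 = -368 + 279 = -89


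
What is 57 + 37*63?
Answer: 2388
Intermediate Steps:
57 + 37*63 = 57 + 2331 = 2388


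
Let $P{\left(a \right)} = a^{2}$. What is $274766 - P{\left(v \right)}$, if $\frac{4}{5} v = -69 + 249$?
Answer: $224141$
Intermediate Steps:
$v = 225$ ($v = \frac{5 \left(-69 + 249\right)}{4} = \frac{5}{4} \cdot 180 = 225$)
$274766 - P{\left(v \right)} = 274766 - 225^{2} = 274766 - 50625 = 224141$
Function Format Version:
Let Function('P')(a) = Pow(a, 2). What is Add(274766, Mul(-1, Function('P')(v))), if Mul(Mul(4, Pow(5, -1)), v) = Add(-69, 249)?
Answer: 224141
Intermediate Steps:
v = 225 (v = Mul(Rational(5, 4), Add(-69, 249)) = Mul(Rational(5, 4), 180) = 225)
Add(274766, Mul(-1, Function('P')(v))) = Add(274766, Mul(-1, Pow(225, 2))) = Add(274766, Mul(-1, 50625)) = Add(274766, -50625) = 224141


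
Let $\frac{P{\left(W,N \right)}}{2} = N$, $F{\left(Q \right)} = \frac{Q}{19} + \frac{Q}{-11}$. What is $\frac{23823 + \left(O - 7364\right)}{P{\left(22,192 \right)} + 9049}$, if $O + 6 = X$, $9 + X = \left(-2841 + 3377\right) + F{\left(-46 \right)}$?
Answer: $\frac{3549188}{1971497} \approx 1.8003$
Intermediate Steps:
$F{\left(Q \right)} = - \frac{8 Q}{209}$ ($F{\left(Q \right)} = Q \frac{1}{19} + Q \left(- \frac{1}{11}\right) = \frac{Q}{19} - \frac{Q}{11} = - \frac{8 Q}{209}$)
$X = \frac{110511}{209}$ ($X = -9 + \left(\left(-2841 + 3377\right) - - \frac{368}{209}\right) = -9 + \left(536 + \frac{368}{209}\right) = -9 + \frac{112392}{209} = \frac{110511}{209} \approx 528.76$)
$O = \frac{109257}{209}$ ($O = -6 + \frac{110511}{209} = \frac{109257}{209} \approx 522.76$)
$P{\left(W,N \right)} = 2 N$
$\frac{23823 + \left(O - 7364\right)}{P{\left(22,192 \right)} + 9049} = \frac{23823 + \left(\frac{109257}{209} - 7364\right)}{2 \cdot 192 + 9049} = \frac{23823 + \left(\frac{109257}{209} - 7364\right)}{384 + 9049} = \frac{23823 - \frac{1429819}{209}}{9433} = \frac{3549188}{209} \cdot \frac{1}{9433} = \frac{3549188}{1971497}$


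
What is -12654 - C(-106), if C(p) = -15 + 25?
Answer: -12664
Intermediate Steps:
C(p) = 10
-12654 - C(-106) = -12654 - 1*10 = -12654 - 10 = -12664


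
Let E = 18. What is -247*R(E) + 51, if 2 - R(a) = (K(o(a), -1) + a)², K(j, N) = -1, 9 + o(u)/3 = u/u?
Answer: 70940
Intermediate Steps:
o(u) = -24 (o(u) = -27 + 3*(u/u) = -27 + 3*1 = -27 + 3 = -24)
R(a) = 2 - (-1 + a)²
-247*R(E) + 51 = -247*(2 - (-1 + 18)²) + 51 = -247*(2 - 1*17²) + 51 = -247*(2 - 1*289) + 51 = -247*(2 - 289) + 51 = -247*(-287) + 51 = 70889 + 51 = 70940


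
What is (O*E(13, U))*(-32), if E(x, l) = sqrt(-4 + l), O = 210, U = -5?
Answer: -20160*I ≈ -20160.0*I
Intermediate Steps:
(O*E(13, U))*(-32) = (210*sqrt(-4 - 5))*(-32) = (210*sqrt(-9))*(-32) = (210*(3*I))*(-32) = (630*I)*(-32) = -20160*I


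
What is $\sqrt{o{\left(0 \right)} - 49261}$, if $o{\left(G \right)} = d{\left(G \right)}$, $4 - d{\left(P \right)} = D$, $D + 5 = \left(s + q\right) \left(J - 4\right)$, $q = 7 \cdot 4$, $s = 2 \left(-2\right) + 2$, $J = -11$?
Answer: $i \sqrt{48862} \approx 221.05 i$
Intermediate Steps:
$s = -2$ ($s = -4 + 2 = -2$)
$q = 28$
$D = -395$ ($D = -5 + \left(-2 + 28\right) \left(-11 - 4\right) = -5 + 26 \left(-15\right) = -5 - 390 = -395$)
$d{\left(P \right)} = 399$ ($d{\left(P \right)} = 4 - -395 = 4 + 395 = 399$)
$o{\left(G \right)} = 399$
$\sqrt{o{\left(0 \right)} - 49261} = \sqrt{399 - 49261} = \sqrt{-48862} = i \sqrt{48862}$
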